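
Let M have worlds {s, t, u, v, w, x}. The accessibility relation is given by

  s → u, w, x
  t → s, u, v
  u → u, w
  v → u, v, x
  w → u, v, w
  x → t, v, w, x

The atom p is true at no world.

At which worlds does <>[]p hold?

s: successors {u, w, x}; []p there: u:F, w:F, x:F. ✗
t: successors {s, u, v}; []p there: s:F, u:F, v:F. ✗
u: successors {u, w}; []p there: u:F, w:F. ✗
v: successors {u, v, x}; []p there: u:F, v:F, x:F. ✗
w: successors {u, v, w}; []p there: u:F, v:F, w:F. ✗
x: successors {t, v, w, x}; []p there: t:F, v:F, w:F, x:F. ✗

∅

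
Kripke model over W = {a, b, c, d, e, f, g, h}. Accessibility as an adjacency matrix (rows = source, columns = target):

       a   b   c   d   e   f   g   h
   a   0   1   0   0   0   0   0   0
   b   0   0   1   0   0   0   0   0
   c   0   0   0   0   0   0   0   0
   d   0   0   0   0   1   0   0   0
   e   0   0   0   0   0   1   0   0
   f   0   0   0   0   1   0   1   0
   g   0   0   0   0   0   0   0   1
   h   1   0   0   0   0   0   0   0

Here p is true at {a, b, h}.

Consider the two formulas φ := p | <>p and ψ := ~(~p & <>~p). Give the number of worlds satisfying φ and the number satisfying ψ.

For p | <>p:
a: p is T, <>p is T. ✓
b: p is T, <>p is F. ✓
c: p is F, <>p is F. ✗
d: p is F, <>p is F. ✗
e: p is F, <>p is F. ✗
f: p is F, <>p is F. ✗
g: p is F, <>p is T. ✓
h: p is T, <>p is T. ✓
— 4 worlds.
For ~(~p & <>~p):
a: ~p & <>~p is F. ✓
b: ~p & <>~p is F. ✓
c: ~p & <>~p is F. ✓
d: ~p & <>~p is T. ✗
e: ~p & <>~p is T. ✗
f: ~p & <>~p is T. ✗
g: ~p & <>~p is F. ✓
h: ~p & <>~p is F. ✓
— 5 worlds.

4 and 5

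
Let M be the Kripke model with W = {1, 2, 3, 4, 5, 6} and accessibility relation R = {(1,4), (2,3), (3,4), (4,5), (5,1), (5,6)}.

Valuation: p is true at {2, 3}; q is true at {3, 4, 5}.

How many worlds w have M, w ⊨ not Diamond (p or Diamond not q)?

1: Diamond (p or Diamond not q) is F. ✓
2: Diamond (p or Diamond not q) is T. ✗
3: Diamond (p or Diamond not q) is F. ✓
4: Diamond (p or Diamond not q) is T. ✗
5: Diamond (p or Diamond not q) is F. ✓
6: Diamond (p or Diamond not q) is F. ✓
Satisfying worlds: {1, 3, 5, 6}.

4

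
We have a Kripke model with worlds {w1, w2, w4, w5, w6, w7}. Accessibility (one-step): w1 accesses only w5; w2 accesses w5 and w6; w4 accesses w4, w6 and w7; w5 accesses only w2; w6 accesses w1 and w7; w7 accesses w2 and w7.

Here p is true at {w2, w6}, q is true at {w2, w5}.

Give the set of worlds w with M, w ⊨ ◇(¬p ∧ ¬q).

{w4, w6, w7}

w1: successors {w5}; ¬p ∧ ¬q there: w5:F. ✗
w2: successors {w5, w6}; ¬p ∧ ¬q there: w5:F, w6:F. ✗
w4: successors {w4, w6, w7}; ¬p ∧ ¬q there: w4:T, w6:F, w7:T. ✓
w5: successors {w2}; ¬p ∧ ¬q there: w2:F. ✗
w6: successors {w1, w7}; ¬p ∧ ¬q there: w1:T, w7:T. ✓
w7: successors {w2, w7}; ¬p ∧ ¬q there: w2:F, w7:T. ✓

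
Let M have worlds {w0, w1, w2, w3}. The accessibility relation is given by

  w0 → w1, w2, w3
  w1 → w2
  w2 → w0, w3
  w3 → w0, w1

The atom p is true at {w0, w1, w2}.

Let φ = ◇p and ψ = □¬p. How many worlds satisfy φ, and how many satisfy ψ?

For ◇p:
w0: successors {w1, w2, w3}; p there: w1:T, w2:T, w3:F. ✓
w1: successors {w2}; p there: w2:T. ✓
w2: successors {w0, w3}; p there: w0:T, w3:F. ✓
w3: successors {w0, w1}; p there: w0:T, w1:T. ✓
— 4 worlds.
For □¬p:
w0: successors {w1, w2, w3}; ¬p there: w1:F, w2:F, w3:T. ✗
w1: successors {w2}; ¬p there: w2:F. ✗
w2: successors {w0, w3}; ¬p there: w0:F, w3:T. ✗
w3: successors {w0, w1}; ¬p there: w0:F, w1:F. ✗
— 0 worlds.

4 and 0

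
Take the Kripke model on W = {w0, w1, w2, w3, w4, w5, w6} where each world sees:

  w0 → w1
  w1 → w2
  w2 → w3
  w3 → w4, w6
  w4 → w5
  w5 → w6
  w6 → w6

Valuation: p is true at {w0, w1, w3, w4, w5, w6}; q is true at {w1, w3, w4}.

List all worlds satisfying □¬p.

w0: successors {w1}; ¬p there: w1:F. ✗
w1: successors {w2}; ¬p there: w2:T. ✓
w2: successors {w3}; ¬p there: w3:F. ✗
w3: successors {w4, w6}; ¬p there: w4:F, w6:F. ✗
w4: successors {w5}; ¬p there: w5:F. ✗
w5: successors {w6}; ¬p there: w6:F. ✗
w6: successors {w6}; ¬p there: w6:F. ✗

{w1}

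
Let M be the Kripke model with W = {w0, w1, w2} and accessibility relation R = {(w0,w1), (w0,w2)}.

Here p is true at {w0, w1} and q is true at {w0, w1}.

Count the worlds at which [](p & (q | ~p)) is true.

w0: successors {w1, w2}; p & (q | ~p) there: w1:T, w2:F. ✗
w1: no successors, so [](p & (q | ~p)) holds vacuously. ✓
w2: no successors, so [](p & (q | ~p)) holds vacuously. ✓
Satisfying worlds: {w1, w2}.

2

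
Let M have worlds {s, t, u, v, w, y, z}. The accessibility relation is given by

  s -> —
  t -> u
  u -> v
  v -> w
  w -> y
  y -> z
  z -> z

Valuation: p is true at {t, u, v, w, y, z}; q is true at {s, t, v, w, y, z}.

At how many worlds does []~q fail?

5

s: no successors, so []~q holds vacuously. ✓
t: successors {u}; ~q there: u:T. ✓
u: successors {v}; ~q there: v:F. ✗
v: successors {w}; ~q there: w:F. ✗
w: successors {y}; ~q there: y:F. ✗
y: successors {z}; ~q there: z:F. ✗
z: successors {z}; ~q there: z:F. ✗
Satisfying worlds: {s, t}.
So []~q fails at the other 5 worlds.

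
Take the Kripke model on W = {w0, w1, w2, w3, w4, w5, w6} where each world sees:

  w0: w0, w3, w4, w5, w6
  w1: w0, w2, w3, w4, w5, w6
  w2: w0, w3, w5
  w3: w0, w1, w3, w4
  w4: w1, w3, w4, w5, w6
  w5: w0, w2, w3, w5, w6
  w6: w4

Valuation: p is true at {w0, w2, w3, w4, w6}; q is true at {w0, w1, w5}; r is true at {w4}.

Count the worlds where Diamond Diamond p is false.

0

w0: successors {w0, w3, w4, w5, w6}; Diamond p there: w0:T, w3:T, w4:T, w5:T, w6:T. ✓
w1: successors {w0, w2, w3, w4, w5, w6}; Diamond p there: w0:T, w2:T, w3:T, w4:T, w5:T, w6:T. ✓
w2: successors {w0, w3, w5}; Diamond p there: w0:T, w3:T, w5:T. ✓
w3: successors {w0, w1, w3, w4}; Diamond p there: w0:T, w1:T, w3:T, w4:T. ✓
w4: successors {w1, w3, w4, w5, w6}; Diamond p there: w1:T, w3:T, w4:T, w5:T, w6:T. ✓
w5: successors {w0, w2, w3, w5, w6}; Diamond p there: w0:T, w2:T, w3:T, w5:T, w6:T. ✓
w6: successors {w4}; Diamond p there: w4:T. ✓
Satisfying worlds: {w0, w1, w2, w3, w4, w5, w6}.
So Diamond Diamond p fails at the other 0 worlds.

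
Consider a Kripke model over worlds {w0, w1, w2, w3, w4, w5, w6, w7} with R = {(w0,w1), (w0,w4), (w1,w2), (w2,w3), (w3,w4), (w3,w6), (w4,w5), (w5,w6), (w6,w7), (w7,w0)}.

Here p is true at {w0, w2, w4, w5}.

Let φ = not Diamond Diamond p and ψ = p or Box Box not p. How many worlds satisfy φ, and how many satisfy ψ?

For not Diamond Diamond p:
w0: Diamond Diamond p is T. ✗
w1: Diamond Diamond p is F. ✓
w2: Diamond Diamond p is T. ✗
w3: Diamond Diamond p is T. ✗
w4: Diamond Diamond p is F. ✓
w5: Diamond Diamond p is F. ✓
w6: Diamond Diamond p is T. ✗
w7: Diamond Diamond p is T. ✗
— 3 worlds.
For p or Box Box not p:
w0: p is T, Box Box not p is F. ✓
w1: p is F, Box Box not p is T. ✓
w2: p is T, Box Box not p is F. ✓
w3: p is F, Box Box not p is F. ✗
w4: p is T, Box Box not p is T. ✓
w5: p is T, Box Box not p is T. ✓
w6: p is F, Box Box not p is F. ✗
w7: p is F, Box Box not p is F. ✗
— 5 worlds.

3 and 5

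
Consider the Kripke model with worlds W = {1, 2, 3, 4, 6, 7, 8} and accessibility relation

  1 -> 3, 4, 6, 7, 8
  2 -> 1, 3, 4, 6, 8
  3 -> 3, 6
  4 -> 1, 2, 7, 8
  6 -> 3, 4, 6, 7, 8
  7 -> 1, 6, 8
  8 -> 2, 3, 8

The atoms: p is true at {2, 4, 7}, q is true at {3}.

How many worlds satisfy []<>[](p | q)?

0

1: successors {3, 4, 6, 7, 8}; <>[](p | q) there: 3:F, 4:F, 6:F, 7:F, 8:F. ✗
2: successors {1, 3, 4, 6, 8}; <>[](p | q) there: 1:F, 3:F, 4:F, 6:F, 8:F. ✗
3: successors {3, 6}; <>[](p | q) there: 3:F, 6:F. ✗
4: successors {1, 2, 7, 8}; <>[](p | q) there: 1:F, 2:F, 7:F, 8:F. ✗
6: successors {3, 4, 6, 7, 8}; <>[](p | q) there: 3:F, 4:F, 6:F, 7:F, 8:F. ✗
7: successors {1, 6, 8}; <>[](p | q) there: 1:F, 6:F, 8:F. ✗
8: successors {2, 3, 8}; <>[](p | q) there: 2:F, 3:F, 8:F. ✗
Satisfying worlds: ∅.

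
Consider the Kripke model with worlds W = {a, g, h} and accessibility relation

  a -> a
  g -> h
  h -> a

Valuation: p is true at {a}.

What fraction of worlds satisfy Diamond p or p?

2/3

a: Diamond p is T, p is T. ✓
g: Diamond p is F, p is F. ✗
h: Diamond p is T, p is F. ✓
That's 2 of 3 worlds, so 2/3.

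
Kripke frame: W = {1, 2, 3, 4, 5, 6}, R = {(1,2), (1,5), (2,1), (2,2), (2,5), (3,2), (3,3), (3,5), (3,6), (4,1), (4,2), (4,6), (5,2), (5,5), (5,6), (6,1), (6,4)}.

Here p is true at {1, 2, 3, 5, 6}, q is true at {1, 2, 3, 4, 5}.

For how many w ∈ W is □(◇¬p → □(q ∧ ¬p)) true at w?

3

1: successors {2, 5}; ◇¬p → □(q ∧ ¬p) there: 2:T, 5:T. ✓
2: successors {1, 2, 5}; ◇¬p → □(q ∧ ¬p) there: 1:T, 2:T, 5:T. ✓
3: successors {2, 3, 5, 6}; ◇¬p → □(q ∧ ¬p) there: 2:T, 3:T, 5:T, 6:F. ✗
4: successors {1, 2, 6}; ◇¬p → □(q ∧ ¬p) there: 1:T, 2:T, 6:F. ✗
5: successors {2, 5, 6}; ◇¬p → □(q ∧ ¬p) there: 2:T, 5:T, 6:F. ✗
6: successors {1, 4}; ◇¬p → □(q ∧ ¬p) there: 1:T, 4:T. ✓
Satisfying worlds: {1, 2, 6}.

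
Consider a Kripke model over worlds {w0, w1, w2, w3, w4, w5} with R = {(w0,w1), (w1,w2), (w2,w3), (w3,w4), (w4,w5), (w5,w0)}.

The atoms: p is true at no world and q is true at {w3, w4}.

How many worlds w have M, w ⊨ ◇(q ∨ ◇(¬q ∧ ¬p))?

5

w0: successors {w1}; q ∨ ◇(¬q ∧ ¬p) there: w1:T. ✓
w1: successors {w2}; q ∨ ◇(¬q ∧ ¬p) there: w2:F. ✗
w2: successors {w3}; q ∨ ◇(¬q ∧ ¬p) there: w3:T. ✓
w3: successors {w4}; q ∨ ◇(¬q ∧ ¬p) there: w4:T. ✓
w4: successors {w5}; q ∨ ◇(¬q ∧ ¬p) there: w5:T. ✓
w5: successors {w0}; q ∨ ◇(¬q ∧ ¬p) there: w0:T. ✓
Satisfying worlds: {w0, w2, w3, w4, w5}.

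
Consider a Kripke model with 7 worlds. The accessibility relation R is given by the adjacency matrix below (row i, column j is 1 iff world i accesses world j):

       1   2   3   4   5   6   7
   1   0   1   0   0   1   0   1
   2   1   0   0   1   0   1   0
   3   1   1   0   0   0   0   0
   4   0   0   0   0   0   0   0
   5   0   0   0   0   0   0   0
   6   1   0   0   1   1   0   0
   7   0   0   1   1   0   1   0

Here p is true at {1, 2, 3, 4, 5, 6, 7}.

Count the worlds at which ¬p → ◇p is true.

7

1: ¬p is F, ◇p is T. ✓
2: ¬p is F, ◇p is T. ✓
3: ¬p is F, ◇p is T. ✓
4: ¬p is F, ◇p is F. ✓
5: ¬p is F, ◇p is F. ✓
6: ¬p is F, ◇p is T. ✓
7: ¬p is F, ◇p is T. ✓
Satisfying worlds: {1, 2, 3, 4, 5, 6, 7}.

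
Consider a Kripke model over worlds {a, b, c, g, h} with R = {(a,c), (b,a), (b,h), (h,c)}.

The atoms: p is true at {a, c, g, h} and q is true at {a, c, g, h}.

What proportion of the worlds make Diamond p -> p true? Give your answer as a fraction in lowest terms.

a: Diamond p is T, p is T. ✓
b: Diamond p is T, p is F. ✗
c: Diamond p is F, p is T. ✓
g: Diamond p is F, p is T. ✓
h: Diamond p is T, p is T. ✓
That's 4 of 5 worlds, so 4/5.

4/5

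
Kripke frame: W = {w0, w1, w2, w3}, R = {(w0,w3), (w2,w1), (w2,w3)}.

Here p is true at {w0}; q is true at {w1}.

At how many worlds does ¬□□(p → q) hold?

w0: □□(p → q) is T. ✗
w1: □□(p → q) is T. ✗
w2: □□(p → q) is T. ✗
w3: □□(p → q) is T. ✗
Satisfying worlds: ∅.

0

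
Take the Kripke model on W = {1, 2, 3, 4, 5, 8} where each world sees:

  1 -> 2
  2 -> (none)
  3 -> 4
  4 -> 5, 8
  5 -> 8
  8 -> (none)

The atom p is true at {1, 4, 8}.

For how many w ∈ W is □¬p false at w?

3

1: successors {2}; ¬p there: 2:T. ✓
2: no successors, so □¬p holds vacuously. ✓
3: successors {4}; ¬p there: 4:F. ✗
4: successors {5, 8}; ¬p there: 5:T, 8:F. ✗
5: successors {8}; ¬p there: 8:F. ✗
8: no successors, so □¬p holds vacuously. ✓
Satisfying worlds: {1, 2, 8}.
So □¬p fails at the other 3 worlds.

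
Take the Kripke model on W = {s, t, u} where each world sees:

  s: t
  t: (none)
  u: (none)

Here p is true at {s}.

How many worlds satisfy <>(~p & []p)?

s: successors {t}; ~p & []p there: t:T. ✓
t: no successors, so <>(~p & []p) fails. ✗
u: no successors, so <>(~p & []p) fails. ✗
Satisfying worlds: {s}.

1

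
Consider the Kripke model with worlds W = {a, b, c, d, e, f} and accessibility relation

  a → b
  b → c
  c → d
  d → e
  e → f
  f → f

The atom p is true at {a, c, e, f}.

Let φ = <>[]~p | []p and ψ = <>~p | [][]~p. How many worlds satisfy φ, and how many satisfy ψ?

4 and 3

For <>[]~p | []p:
a: <>[]~p is F, []p is F. ✗
b: <>[]~p is T, []p is T. ✓
c: <>[]~p is F, []p is F. ✗
d: <>[]~p is F, []p is T. ✓
e: <>[]~p is F, []p is T. ✓
f: <>[]~p is F, []p is T. ✓
— 4 worlds.
For <>~p | [][]~p:
a: <>~p is T, [][]~p is F. ✓
b: <>~p is F, [][]~p is T. ✓
c: <>~p is T, [][]~p is F. ✓
d: <>~p is F, [][]~p is F. ✗
e: <>~p is F, [][]~p is F. ✗
f: <>~p is F, [][]~p is F. ✗
— 3 worlds.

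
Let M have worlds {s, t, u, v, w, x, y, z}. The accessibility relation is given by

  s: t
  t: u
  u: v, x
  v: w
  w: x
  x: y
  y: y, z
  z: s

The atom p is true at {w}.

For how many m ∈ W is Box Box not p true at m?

s: successors {t}; Box not p there: t:T. ✓
t: successors {u}; Box not p there: u:T. ✓
u: successors {v, x}; Box not p there: v:F, x:T. ✗
v: successors {w}; Box not p there: w:T. ✓
w: successors {x}; Box not p there: x:T. ✓
x: successors {y}; Box not p there: y:T. ✓
y: successors {y, z}; Box not p there: y:T, z:T. ✓
z: successors {s}; Box not p there: s:T. ✓
Satisfying worlds: {s, t, v, w, x, y, z}.

7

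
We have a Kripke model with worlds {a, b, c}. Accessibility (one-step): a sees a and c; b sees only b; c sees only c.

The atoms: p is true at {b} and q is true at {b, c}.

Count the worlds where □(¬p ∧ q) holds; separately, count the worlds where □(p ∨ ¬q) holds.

For □(¬p ∧ q):
a: successors {a, c}; ¬p ∧ q there: a:F, c:T. ✗
b: successors {b}; ¬p ∧ q there: b:F. ✗
c: successors {c}; ¬p ∧ q there: c:T. ✓
— 1 world.
For □(p ∨ ¬q):
a: successors {a, c}; p ∨ ¬q there: a:T, c:F. ✗
b: successors {b}; p ∨ ¬q there: b:T. ✓
c: successors {c}; p ∨ ¬q there: c:F. ✗
— 1 world.

1 and 1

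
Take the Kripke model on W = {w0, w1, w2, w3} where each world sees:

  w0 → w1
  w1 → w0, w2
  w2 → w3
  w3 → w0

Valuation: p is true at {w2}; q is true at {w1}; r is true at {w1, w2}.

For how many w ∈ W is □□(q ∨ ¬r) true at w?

3

w0: successors {w1}; □(q ∨ ¬r) there: w1:F. ✗
w1: successors {w0, w2}; □(q ∨ ¬r) there: w0:T, w2:T. ✓
w2: successors {w3}; □(q ∨ ¬r) there: w3:T. ✓
w3: successors {w0}; □(q ∨ ¬r) there: w0:T. ✓
Satisfying worlds: {w1, w2, w3}.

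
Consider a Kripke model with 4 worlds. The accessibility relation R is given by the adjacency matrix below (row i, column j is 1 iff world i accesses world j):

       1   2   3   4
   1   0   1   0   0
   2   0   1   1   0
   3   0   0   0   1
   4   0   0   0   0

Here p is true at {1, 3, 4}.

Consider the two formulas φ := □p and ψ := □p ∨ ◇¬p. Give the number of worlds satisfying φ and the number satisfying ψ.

2 and 4

For □p:
1: successors {2}; p there: 2:F. ✗
2: successors {2, 3}; p there: 2:F, 3:T. ✗
3: successors {4}; p there: 4:T. ✓
4: no successors, so □p holds vacuously. ✓
— 2 worlds.
For □p ∨ ◇¬p:
1: □p is F, ◇¬p is T. ✓
2: □p is F, ◇¬p is T. ✓
3: □p is T, ◇¬p is F. ✓
4: □p is T, ◇¬p is F. ✓
— 4 worlds.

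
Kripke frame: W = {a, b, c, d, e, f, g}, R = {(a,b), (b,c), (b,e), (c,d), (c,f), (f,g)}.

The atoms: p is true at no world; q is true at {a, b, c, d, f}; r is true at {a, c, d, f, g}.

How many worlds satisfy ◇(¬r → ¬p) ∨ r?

6

a: ◇(¬r → ¬p) is T, r is T. ✓
b: ◇(¬r → ¬p) is T, r is F. ✓
c: ◇(¬r → ¬p) is T, r is T. ✓
d: ◇(¬r → ¬p) is F, r is T. ✓
e: ◇(¬r → ¬p) is F, r is F. ✗
f: ◇(¬r → ¬p) is T, r is T. ✓
g: ◇(¬r → ¬p) is F, r is T. ✓
Satisfying worlds: {a, b, c, d, f, g}.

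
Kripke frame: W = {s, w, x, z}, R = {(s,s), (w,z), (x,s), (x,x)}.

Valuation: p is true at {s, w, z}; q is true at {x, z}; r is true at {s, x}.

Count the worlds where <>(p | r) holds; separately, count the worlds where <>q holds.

For <>(p | r):
s: successors {s}; p | r there: s:T. ✓
w: successors {z}; p | r there: z:T. ✓
x: successors {s, x}; p | r there: s:T, x:T. ✓
z: no successors, so <>(p | r) fails. ✗
— 3 worlds.
For <>q:
s: successors {s}; q there: s:F. ✗
w: successors {z}; q there: z:T. ✓
x: successors {s, x}; q there: s:F, x:T. ✓
z: no successors, so <>q fails. ✗
— 2 worlds.

3 and 2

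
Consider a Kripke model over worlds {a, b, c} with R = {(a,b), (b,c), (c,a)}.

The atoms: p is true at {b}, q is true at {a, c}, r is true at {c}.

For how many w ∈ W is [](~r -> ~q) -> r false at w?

2

a: [](~r -> ~q) is T, r is F. ✗
b: [](~r -> ~q) is T, r is F. ✗
c: [](~r -> ~q) is F, r is T. ✓
Satisfying worlds: {c}.
So [](~r -> ~q) -> r fails at the other 2 worlds.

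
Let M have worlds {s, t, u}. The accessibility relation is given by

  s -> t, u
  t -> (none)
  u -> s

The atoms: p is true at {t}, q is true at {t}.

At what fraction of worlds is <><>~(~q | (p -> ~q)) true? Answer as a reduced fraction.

s: successors {t, u}; <>~(~q | (p -> ~q)) there: t:F, u:F. ✗
t: no successors, so <><>~(~q | (p -> ~q)) fails. ✗
u: successors {s}; <>~(~q | (p -> ~q)) there: s:T. ✓
That's 1 of 3 worlds, so 1/3.

1/3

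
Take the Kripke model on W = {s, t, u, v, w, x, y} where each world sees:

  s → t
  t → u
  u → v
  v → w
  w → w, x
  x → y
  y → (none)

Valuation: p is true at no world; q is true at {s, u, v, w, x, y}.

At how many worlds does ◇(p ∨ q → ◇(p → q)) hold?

s: successors {t}; p ∨ q → ◇(p → q) there: t:T. ✓
t: successors {u}; p ∨ q → ◇(p → q) there: u:T. ✓
u: successors {v}; p ∨ q → ◇(p → q) there: v:T. ✓
v: successors {w}; p ∨ q → ◇(p → q) there: w:T. ✓
w: successors {w, x}; p ∨ q → ◇(p → q) there: w:T, x:T. ✓
x: successors {y}; p ∨ q → ◇(p → q) there: y:F. ✗
y: no successors, so ◇(p ∨ q → ◇(p → q)) fails. ✗
Satisfying worlds: {s, t, u, v, w}.

5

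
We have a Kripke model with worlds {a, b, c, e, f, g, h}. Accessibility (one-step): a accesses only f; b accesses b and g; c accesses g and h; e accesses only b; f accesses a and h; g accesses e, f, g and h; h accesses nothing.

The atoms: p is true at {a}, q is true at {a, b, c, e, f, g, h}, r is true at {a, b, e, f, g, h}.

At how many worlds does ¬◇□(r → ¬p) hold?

2

a: ◇□(r → ¬p) is F. ✓
b: ◇□(r → ¬p) is T. ✗
c: ◇□(r → ¬p) is T. ✗
e: ◇□(r → ¬p) is T. ✗
f: ◇□(r → ¬p) is T. ✗
g: ◇□(r → ¬p) is T. ✗
h: ◇□(r → ¬p) is F. ✓
Satisfying worlds: {a, h}.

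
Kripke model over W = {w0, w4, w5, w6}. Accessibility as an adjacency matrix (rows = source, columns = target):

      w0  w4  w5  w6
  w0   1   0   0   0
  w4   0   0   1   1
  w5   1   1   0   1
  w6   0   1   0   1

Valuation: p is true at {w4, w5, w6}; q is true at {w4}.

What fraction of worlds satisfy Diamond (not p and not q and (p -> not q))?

w0: successors {w0}; not p and not q and (p -> not q) there: w0:T. ✓
w4: successors {w5, w6}; not p and not q and (p -> not q) there: w5:F, w6:F. ✗
w5: successors {w0, w4, w6}; not p and not q and (p -> not q) there: w0:T, w4:F, w6:F. ✓
w6: successors {w4, w6}; not p and not q and (p -> not q) there: w4:F, w6:F. ✗
That's 2 of 4 worlds, so 2/4 = 1/2.

1/2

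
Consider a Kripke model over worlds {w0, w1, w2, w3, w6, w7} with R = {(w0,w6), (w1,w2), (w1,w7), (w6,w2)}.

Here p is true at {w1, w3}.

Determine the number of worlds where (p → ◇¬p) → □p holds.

w0: p → ◇¬p is T, □p is F. ✗
w1: p → ◇¬p is T, □p is F. ✗
w2: p → ◇¬p is T, □p is T. ✓
w3: p → ◇¬p is F, □p is T. ✓
w6: p → ◇¬p is T, □p is F. ✗
w7: p → ◇¬p is T, □p is T. ✓
Satisfying worlds: {w2, w3, w7}.

3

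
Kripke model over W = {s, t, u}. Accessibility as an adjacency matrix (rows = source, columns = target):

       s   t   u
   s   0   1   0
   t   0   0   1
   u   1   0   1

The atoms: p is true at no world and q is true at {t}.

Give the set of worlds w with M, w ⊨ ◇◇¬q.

{s, t, u}

s: successors {t}; ◇¬q there: t:T. ✓
t: successors {u}; ◇¬q there: u:T. ✓
u: successors {s, u}; ◇¬q there: s:F, u:T. ✓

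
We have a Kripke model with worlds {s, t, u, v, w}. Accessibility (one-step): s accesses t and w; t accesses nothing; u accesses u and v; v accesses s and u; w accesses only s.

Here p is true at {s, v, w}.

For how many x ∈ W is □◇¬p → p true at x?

3

s: □◇¬p is F, p is T. ✓
t: □◇¬p is T, p is F. ✗
u: □◇¬p is T, p is F. ✗
v: □◇¬p is T, p is T. ✓
w: □◇¬p is T, p is T. ✓
Satisfying worlds: {s, v, w}.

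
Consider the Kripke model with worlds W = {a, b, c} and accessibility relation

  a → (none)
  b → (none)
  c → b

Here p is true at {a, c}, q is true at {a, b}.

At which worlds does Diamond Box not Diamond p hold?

{c}

a: no successors, so Diamond Box not Diamond p fails. ✗
b: no successors, so Diamond Box not Diamond p fails. ✗
c: successors {b}; Box not Diamond p there: b:T. ✓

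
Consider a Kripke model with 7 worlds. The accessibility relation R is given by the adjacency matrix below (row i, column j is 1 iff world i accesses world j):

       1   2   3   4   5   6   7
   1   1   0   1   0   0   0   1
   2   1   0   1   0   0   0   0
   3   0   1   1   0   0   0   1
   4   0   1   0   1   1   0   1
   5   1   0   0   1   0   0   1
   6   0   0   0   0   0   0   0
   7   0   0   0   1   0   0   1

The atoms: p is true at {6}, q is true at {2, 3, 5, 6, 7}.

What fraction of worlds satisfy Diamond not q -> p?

1: Diamond not q is T, p is F. ✗
2: Diamond not q is T, p is F. ✗
3: Diamond not q is F, p is F. ✓
4: Diamond not q is T, p is F. ✗
5: Diamond not q is T, p is F. ✗
6: Diamond not q is F, p is T. ✓
7: Diamond not q is T, p is F. ✗
That's 2 of 7 worlds, so 2/7.

2/7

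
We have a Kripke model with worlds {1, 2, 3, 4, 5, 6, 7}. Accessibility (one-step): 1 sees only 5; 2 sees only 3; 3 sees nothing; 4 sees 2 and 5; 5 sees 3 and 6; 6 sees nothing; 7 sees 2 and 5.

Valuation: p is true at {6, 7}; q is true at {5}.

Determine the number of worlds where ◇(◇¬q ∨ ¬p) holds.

5

1: successors {5}; ◇¬q ∨ ¬p there: 5:T. ✓
2: successors {3}; ◇¬q ∨ ¬p there: 3:T. ✓
3: no successors, so ◇(◇¬q ∨ ¬p) fails. ✗
4: successors {2, 5}; ◇¬q ∨ ¬p there: 2:T, 5:T. ✓
5: successors {3, 6}; ◇¬q ∨ ¬p there: 3:T, 6:F. ✓
6: no successors, so ◇(◇¬q ∨ ¬p) fails. ✗
7: successors {2, 5}; ◇¬q ∨ ¬p there: 2:T, 5:T. ✓
Satisfying worlds: {1, 2, 4, 5, 7}.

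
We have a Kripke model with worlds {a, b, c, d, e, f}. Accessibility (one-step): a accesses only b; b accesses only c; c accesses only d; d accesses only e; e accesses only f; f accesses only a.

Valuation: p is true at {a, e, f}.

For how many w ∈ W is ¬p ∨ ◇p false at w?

a: ¬p is F, ◇p is F. ✗
b: ¬p is T, ◇p is F. ✓
c: ¬p is T, ◇p is F. ✓
d: ¬p is T, ◇p is T. ✓
e: ¬p is F, ◇p is T. ✓
f: ¬p is F, ◇p is T. ✓
Satisfying worlds: {b, c, d, e, f}.
So ¬p ∨ ◇p fails at the other 1 world.

1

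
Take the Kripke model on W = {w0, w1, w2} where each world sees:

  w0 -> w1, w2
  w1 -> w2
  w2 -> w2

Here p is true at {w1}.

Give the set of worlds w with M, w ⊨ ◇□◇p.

∅

w0: successors {w1, w2}; □◇p there: w1:F, w2:F. ✗
w1: successors {w2}; □◇p there: w2:F. ✗
w2: successors {w2}; □◇p there: w2:F. ✗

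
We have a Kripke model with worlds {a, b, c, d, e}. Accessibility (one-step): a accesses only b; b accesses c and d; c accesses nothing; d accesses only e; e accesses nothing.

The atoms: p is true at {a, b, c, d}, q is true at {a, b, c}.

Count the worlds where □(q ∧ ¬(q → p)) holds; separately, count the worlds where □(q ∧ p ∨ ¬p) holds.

For □(q ∧ ¬(q → p)):
a: successors {b}; q ∧ ¬(q → p) there: b:F. ✗
b: successors {c, d}; q ∧ ¬(q → p) there: c:F, d:F. ✗
c: no successors, so □(q ∧ ¬(q → p)) holds vacuously. ✓
d: successors {e}; q ∧ ¬(q → p) there: e:F. ✗
e: no successors, so □(q ∧ ¬(q → p)) holds vacuously. ✓
— 2 worlds.
For □(q ∧ p ∨ ¬p):
a: successors {b}; q ∧ p ∨ ¬p there: b:T. ✓
b: successors {c, d}; q ∧ p ∨ ¬p there: c:T, d:F. ✗
c: no successors, so □(q ∧ p ∨ ¬p) holds vacuously. ✓
d: successors {e}; q ∧ p ∨ ¬p there: e:T. ✓
e: no successors, so □(q ∧ p ∨ ¬p) holds vacuously. ✓
— 4 worlds.

2 and 4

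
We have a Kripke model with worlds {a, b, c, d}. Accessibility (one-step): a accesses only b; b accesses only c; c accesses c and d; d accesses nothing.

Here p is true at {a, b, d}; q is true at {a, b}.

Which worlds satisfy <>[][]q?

{c}

a: successors {b}; [][]q there: b:F. ✗
b: successors {c}; [][]q there: c:F. ✗
c: successors {c, d}; [][]q there: c:F, d:T. ✓
d: no successors, so <>[][]q fails. ✗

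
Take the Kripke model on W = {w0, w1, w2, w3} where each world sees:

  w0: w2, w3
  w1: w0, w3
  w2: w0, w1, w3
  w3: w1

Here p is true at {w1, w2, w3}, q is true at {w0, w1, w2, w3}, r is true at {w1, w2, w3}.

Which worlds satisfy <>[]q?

{w0, w1, w2, w3}

w0: successors {w2, w3}; []q there: w2:T, w3:T. ✓
w1: successors {w0, w3}; []q there: w0:T, w3:T. ✓
w2: successors {w0, w1, w3}; []q there: w0:T, w1:T, w3:T. ✓
w3: successors {w1}; []q there: w1:T. ✓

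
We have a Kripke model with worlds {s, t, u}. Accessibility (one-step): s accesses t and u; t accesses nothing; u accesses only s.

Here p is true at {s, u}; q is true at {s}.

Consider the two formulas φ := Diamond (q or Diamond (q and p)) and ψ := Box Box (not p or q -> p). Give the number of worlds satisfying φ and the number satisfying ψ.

2 and 2

For Diamond (q or Diamond (q and p)):
s: successors {t, u}; q or Diamond (q and p) there: t:F, u:T. ✓
t: no successors, so Diamond (q or Diamond (q and p)) fails. ✗
u: successors {s}; q or Diamond (q and p) there: s:T. ✓
— 2 worlds.
For Box Box (not p or q -> p):
s: successors {t, u}; Box (not p or q -> p) there: t:T, u:T. ✓
t: no successors, so Box Box (not p or q -> p) holds vacuously. ✓
u: successors {s}; Box (not p or q -> p) there: s:F. ✗
— 2 worlds.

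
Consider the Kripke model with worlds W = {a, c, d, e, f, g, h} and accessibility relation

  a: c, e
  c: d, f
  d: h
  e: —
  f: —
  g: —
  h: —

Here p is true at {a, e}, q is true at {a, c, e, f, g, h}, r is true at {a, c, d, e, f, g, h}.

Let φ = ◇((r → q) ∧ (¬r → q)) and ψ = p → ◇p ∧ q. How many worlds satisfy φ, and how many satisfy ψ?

For ◇((r → q) ∧ (¬r → q)):
a: successors {c, e}; (r → q) ∧ (¬r → q) there: c:T, e:T. ✓
c: successors {d, f}; (r → q) ∧ (¬r → q) there: d:F, f:T. ✓
d: successors {h}; (r → q) ∧ (¬r → q) there: h:T. ✓
e: no successors, so ◇((r → q) ∧ (¬r → q)) fails. ✗
f: no successors, so ◇((r → q) ∧ (¬r → q)) fails. ✗
g: no successors, so ◇((r → q) ∧ (¬r → q)) fails. ✗
h: no successors, so ◇((r → q) ∧ (¬r → q)) fails. ✗
— 3 worlds.
For p → ◇p ∧ q:
a: p is T, ◇p ∧ q is T. ✓
c: p is F, ◇p ∧ q is F. ✓
d: p is F, ◇p ∧ q is F. ✓
e: p is T, ◇p ∧ q is F. ✗
f: p is F, ◇p ∧ q is F. ✓
g: p is F, ◇p ∧ q is F. ✓
h: p is F, ◇p ∧ q is F. ✓
— 6 worlds.

3 and 6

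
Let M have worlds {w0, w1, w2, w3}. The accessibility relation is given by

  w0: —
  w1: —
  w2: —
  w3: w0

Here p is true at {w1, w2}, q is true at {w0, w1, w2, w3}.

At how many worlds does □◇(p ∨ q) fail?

1

w0: no successors, so □◇(p ∨ q) holds vacuously. ✓
w1: no successors, so □◇(p ∨ q) holds vacuously. ✓
w2: no successors, so □◇(p ∨ q) holds vacuously. ✓
w3: successors {w0}; ◇(p ∨ q) there: w0:F. ✗
Satisfying worlds: {w0, w1, w2}.
So □◇(p ∨ q) fails at the other 1 world.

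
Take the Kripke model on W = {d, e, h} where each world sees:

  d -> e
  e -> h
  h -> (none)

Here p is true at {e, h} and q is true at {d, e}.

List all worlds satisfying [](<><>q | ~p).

d: successors {e}; <><>q | ~p there: e:F. ✗
e: successors {h}; <><>q | ~p there: h:F. ✗
h: no successors, so [](<><>q | ~p) holds vacuously. ✓

{h}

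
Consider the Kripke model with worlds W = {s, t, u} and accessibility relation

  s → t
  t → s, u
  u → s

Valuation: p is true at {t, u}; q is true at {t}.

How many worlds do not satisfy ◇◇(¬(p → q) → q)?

s: successors {t}; ◇(¬(p → q) → q) there: t:T. ✓
t: successors {s, u}; ◇(¬(p → q) → q) there: s:T, u:T. ✓
u: successors {s}; ◇(¬(p → q) → q) there: s:T. ✓
Satisfying worlds: {s, t, u}.
So ◇◇(¬(p → q) → q) fails at the other 0 worlds.

0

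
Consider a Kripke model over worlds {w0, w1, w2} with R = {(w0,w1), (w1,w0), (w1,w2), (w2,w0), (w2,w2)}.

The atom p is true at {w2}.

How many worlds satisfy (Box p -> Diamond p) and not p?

2

w0: Box p -> Diamond p is T, not p is T. ✓
w1: Box p -> Diamond p is T, not p is T. ✓
w2: Box p -> Diamond p is T, not p is F. ✗
Satisfying worlds: {w0, w1}.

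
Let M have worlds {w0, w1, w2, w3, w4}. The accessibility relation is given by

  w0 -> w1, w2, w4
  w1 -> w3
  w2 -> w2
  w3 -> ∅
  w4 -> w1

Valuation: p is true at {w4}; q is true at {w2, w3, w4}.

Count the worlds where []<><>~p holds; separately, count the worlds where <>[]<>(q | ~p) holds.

2 and 3

For []<><>~p:
w0: successors {w1, w2, w4}; <><>~p there: w1:F, w2:T, w4:T. ✗
w1: successors {w3}; <><>~p there: w3:F. ✗
w2: successors {w2}; <><>~p there: w2:T. ✓
w3: no successors, so []<><>~p holds vacuously. ✓
w4: successors {w1}; <><>~p there: w1:F. ✗
— 2 worlds.
For <>[]<>(q | ~p):
w0: successors {w1, w2, w4}; []<>(q | ~p) there: w1:F, w2:T, w4:T. ✓
w1: successors {w3}; []<>(q | ~p) there: w3:T. ✓
w2: successors {w2}; []<>(q | ~p) there: w2:T. ✓
w3: no successors, so <>[]<>(q | ~p) fails. ✗
w4: successors {w1}; []<>(q | ~p) there: w1:F. ✗
— 3 worlds.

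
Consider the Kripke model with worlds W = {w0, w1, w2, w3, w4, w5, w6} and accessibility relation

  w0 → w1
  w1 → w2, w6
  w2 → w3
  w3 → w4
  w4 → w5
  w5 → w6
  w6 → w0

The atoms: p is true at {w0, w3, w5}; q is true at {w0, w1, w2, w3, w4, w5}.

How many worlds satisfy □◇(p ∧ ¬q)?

0

w0: successors {w1}; ◇(p ∧ ¬q) there: w1:F. ✗
w1: successors {w2, w6}; ◇(p ∧ ¬q) there: w2:F, w6:F. ✗
w2: successors {w3}; ◇(p ∧ ¬q) there: w3:F. ✗
w3: successors {w4}; ◇(p ∧ ¬q) there: w4:F. ✗
w4: successors {w5}; ◇(p ∧ ¬q) there: w5:F. ✗
w5: successors {w6}; ◇(p ∧ ¬q) there: w6:F. ✗
w6: successors {w0}; ◇(p ∧ ¬q) there: w0:F. ✗
Satisfying worlds: ∅.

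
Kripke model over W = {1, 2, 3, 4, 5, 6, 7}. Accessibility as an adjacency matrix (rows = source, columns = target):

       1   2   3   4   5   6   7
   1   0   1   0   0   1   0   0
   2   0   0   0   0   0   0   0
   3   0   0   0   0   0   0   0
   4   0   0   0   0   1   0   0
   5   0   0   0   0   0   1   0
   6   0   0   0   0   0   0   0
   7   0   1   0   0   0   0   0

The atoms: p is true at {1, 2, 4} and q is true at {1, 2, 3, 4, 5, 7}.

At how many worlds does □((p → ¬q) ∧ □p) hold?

4

1: successors {2, 5}; (p → ¬q) ∧ □p there: 2:F, 5:F. ✗
2: no successors, so □((p → ¬q) ∧ □p) holds vacuously. ✓
3: no successors, so □((p → ¬q) ∧ □p) holds vacuously. ✓
4: successors {5}; (p → ¬q) ∧ □p there: 5:F. ✗
5: successors {6}; (p → ¬q) ∧ □p there: 6:T. ✓
6: no successors, so □((p → ¬q) ∧ □p) holds vacuously. ✓
7: successors {2}; (p → ¬q) ∧ □p there: 2:F. ✗
Satisfying worlds: {2, 3, 5, 6}.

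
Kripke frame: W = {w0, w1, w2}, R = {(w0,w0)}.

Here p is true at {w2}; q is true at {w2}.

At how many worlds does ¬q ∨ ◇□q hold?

2

w0: ¬q is T, ◇□q is F. ✓
w1: ¬q is T, ◇□q is F. ✓
w2: ¬q is F, ◇□q is F. ✗
Satisfying worlds: {w0, w1}.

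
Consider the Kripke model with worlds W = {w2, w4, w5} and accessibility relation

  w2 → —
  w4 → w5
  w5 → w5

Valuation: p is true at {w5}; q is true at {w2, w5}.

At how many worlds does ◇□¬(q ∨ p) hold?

0

w2: no successors, so ◇□¬(q ∨ p) fails. ✗
w4: successors {w5}; □¬(q ∨ p) there: w5:F. ✗
w5: successors {w5}; □¬(q ∨ p) there: w5:F. ✗
Satisfying worlds: ∅.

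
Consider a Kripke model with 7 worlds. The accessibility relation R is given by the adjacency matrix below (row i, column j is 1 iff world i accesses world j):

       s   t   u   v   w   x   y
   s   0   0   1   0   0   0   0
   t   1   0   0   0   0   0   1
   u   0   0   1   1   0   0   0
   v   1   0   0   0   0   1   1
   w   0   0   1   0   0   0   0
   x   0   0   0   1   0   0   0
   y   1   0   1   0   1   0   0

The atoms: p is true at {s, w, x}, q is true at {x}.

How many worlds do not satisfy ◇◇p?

s: successors {u}; ◇p there: u:F. ✗
t: successors {s, y}; ◇p there: s:F, y:T. ✓
u: successors {u, v}; ◇p there: u:F, v:T. ✓
v: successors {s, x, y}; ◇p there: s:F, x:F, y:T. ✓
w: successors {u}; ◇p there: u:F. ✗
x: successors {v}; ◇p there: v:T. ✓
y: successors {s, u, w}; ◇p there: s:F, u:F, w:F. ✗
Satisfying worlds: {t, u, v, x}.
So ◇◇p fails at the other 3 worlds.

3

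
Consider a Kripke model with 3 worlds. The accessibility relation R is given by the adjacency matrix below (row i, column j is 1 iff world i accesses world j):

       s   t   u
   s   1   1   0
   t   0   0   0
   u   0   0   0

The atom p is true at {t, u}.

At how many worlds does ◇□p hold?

1

s: successors {s, t}; □p there: s:F, t:T. ✓
t: no successors, so ◇□p fails. ✗
u: no successors, so ◇□p fails. ✗
Satisfying worlds: {s}.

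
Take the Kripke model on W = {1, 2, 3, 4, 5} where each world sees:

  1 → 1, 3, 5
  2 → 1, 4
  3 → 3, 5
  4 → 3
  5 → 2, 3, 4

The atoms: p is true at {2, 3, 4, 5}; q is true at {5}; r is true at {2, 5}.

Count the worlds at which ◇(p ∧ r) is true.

3

1: successors {1, 3, 5}; p ∧ r there: 1:F, 3:F, 5:T. ✓
2: successors {1, 4}; p ∧ r there: 1:F, 4:F. ✗
3: successors {3, 5}; p ∧ r there: 3:F, 5:T. ✓
4: successors {3}; p ∧ r there: 3:F. ✗
5: successors {2, 3, 4}; p ∧ r there: 2:T, 3:F, 4:F. ✓
Satisfying worlds: {1, 3, 5}.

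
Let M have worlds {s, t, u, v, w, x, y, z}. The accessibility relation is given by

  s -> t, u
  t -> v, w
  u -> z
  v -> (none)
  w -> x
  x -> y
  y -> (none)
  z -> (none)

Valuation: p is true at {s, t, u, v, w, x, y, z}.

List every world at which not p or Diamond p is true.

s: not p is F, Diamond p is T. ✓
t: not p is F, Diamond p is T. ✓
u: not p is F, Diamond p is T. ✓
v: not p is F, Diamond p is F. ✗
w: not p is F, Diamond p is T. ✓
x: not p is F, Diamond p is T. ✓
y: not p is F, Diamond p is F. ✗
z: not p is F, Diamond p is F. ✗

{s, t, u, w, x}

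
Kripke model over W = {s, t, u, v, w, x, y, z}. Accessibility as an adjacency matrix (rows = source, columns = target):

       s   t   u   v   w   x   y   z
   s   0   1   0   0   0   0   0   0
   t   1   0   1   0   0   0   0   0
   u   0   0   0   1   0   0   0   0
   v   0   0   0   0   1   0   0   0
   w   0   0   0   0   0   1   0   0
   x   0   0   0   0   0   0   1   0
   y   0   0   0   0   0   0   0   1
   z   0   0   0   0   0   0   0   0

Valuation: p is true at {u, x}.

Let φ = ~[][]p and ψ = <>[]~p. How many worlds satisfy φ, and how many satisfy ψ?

5 and 5

For ~[][]p:
s: [][]p is F. ✓
t: [][]p is F. ✓
u: [][]p is F. ✓
v: [][]p is T. ✗
w: [][]p is F. ✓
x: [][]p is F. ✓
y: [][]p is T. ✗
z: [][]p is T. ✗
— 5 worlds.
For <>[]~p:
s: successors {t}; []~p there: t:F. ✗
t: successors {s, u}; []~p there: s:T, u:T. ✓
u: successors {v}; []~p there: v:T. ✓
v: successors {w}; []~p there: w:F. ✗
w: successors {x}; []~p there: x:T. ✓
x: successors {y}; []~p there: y:T. ✓
y: successors {z}; []~p there: z:T. ✓
z: no successors, so <>[]~p fails. ✗
— 5 worlds.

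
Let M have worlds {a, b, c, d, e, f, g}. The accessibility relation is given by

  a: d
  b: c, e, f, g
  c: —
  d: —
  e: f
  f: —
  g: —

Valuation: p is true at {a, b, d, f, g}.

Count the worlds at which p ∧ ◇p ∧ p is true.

2

a: p ∧ ◇p is T, p is T. ✓
b: p ∧ ◇p is T, p is T. ✓
c: p ∧ ◇p is F, p is F. ✗
d: p ∧ ◇p is F, p is T. ✗
e: p ∧ ◇p is F, p is F. ✗
f: p ∧ ◇p is F, p is T. ✗
g: p ∧ ◇p is F, p is T. ✗
Satisfying worlds: {a, b}.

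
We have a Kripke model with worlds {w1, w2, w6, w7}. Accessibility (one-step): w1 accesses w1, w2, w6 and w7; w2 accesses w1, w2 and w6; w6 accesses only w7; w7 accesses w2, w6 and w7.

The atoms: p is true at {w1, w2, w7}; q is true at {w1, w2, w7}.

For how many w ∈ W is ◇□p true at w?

3

w1: successors {w1, w2, w6, w7}; □p there: w1:F, w2:F, w6:T, w7:F. ✓
w2: successors {w1, w2, w6}; □p there: w1:F, w2:F, w6:T. ✓
w6: successors {w7}; □p there: w7:F. ✗
w7: successors {w2, w6, w7}; □p there: w2:F, w6:T, w7:F. ✓
Satisfying worlds: {w1, w2, w7}.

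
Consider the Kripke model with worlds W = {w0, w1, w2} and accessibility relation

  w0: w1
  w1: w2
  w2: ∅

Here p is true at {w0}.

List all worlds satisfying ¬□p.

{w0, w1}

w0: □p is F. ✓
w1: □p is F. ✓
w2: □p is T. ✗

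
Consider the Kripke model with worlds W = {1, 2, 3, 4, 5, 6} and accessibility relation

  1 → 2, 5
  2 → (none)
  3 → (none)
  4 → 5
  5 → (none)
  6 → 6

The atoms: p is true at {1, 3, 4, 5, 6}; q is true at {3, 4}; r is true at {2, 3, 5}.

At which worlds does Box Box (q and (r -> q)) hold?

1: successors {2, 5}; Box (q and (r -> q)) there: 2:T, 5:T. ✓
2: no successors, so Box Box (q and (r -> q)) holds vacuously. ✓
3: no successors, so Box Box (q and (r -> q)) holds vacuously. ✓
4: successors {5}; Box (q and (r -> q)) there: 5:T. ✓
5: no successors, so Box Box (q and (r -> q)) holds vacuously. ✓
6: successors {6}; Box (q and (r -> q)) there: 6:F. ✗

{1, 2, 3, 4, 5}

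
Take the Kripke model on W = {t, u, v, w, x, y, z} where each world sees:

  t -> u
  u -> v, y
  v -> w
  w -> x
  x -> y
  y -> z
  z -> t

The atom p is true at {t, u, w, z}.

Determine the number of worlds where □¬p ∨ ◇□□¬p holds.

5

t: □¬p is F, ◇□□¬p is F. ✗
u: □¬p is T, ◇□□¬p is T. ✓
v: □¬p is F, ◇□□¬p is T. ✓
w: □¬p is T, ◇□□¬p is F. ✓
x: □¬p is T, ◇□□¬p is F. ✓
y: □¬p is F, ◇□□¬p is F. ✗
z: □¬p is F, ◇□□¬p is T. ✓
Satisfying worlds: {u, v, w, x, z}.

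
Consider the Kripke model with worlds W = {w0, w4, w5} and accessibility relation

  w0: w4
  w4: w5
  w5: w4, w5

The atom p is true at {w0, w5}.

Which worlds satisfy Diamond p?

w0: successors {w4}; p there: w4:F. ✗
w4: successors {w5}; p there: w5:T. ✓
w5: successors {w4, w5}; p there: w4:F, w5:T. ✓

{w4, w5}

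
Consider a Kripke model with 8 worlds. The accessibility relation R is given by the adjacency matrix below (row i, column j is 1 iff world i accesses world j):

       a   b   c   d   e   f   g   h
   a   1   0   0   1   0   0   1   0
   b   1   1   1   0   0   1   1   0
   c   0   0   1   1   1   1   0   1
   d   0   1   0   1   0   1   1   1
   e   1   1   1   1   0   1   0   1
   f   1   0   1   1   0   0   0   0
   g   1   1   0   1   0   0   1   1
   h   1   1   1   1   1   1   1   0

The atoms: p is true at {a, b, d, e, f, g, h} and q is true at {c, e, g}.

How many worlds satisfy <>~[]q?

a: successors {a, d, g}; ~[]q there: a:T, d:T, g:T. ✓
b: successors {a, b, c, f, g}; ~[]q there: a:T, b:T, c:T, f:T, g:T. ✓
c: successors {c, d, e, f, h}; ~[]q there: c:T, d:T, e:T, f:T, h:T. ✓
d: successors {b, d, f, g, h}; ~[]q there: b:T, d:T, f:T, g:T, h:T. ✓
e: successors {a, b, c, d, f, h}; ~[]q there: a:T, b:T, c:T, d:T, f:T, h:T. ✓
f: successors {a, c, d}; ~[]q there: a:T, c:T, d:T. ✓
g: successors {a, b, d, g, h}; ~[]q there: a:T, b:T, d:T, g:T, h:T. ✓
h: successors {a, b, c, d, e, f, g}; ~[]q there: a:T, b:T, c:T, d:T, e:T, f:T, g:T. ✓
Satisfying worlds: {a, b, c, d, e, f, g, h}.

8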